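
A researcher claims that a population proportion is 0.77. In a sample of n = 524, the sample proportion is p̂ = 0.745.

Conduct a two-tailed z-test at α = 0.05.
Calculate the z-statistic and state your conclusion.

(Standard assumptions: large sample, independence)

H₀: p = 0.77, H₁: p ≠ 0.77
Standard error: SE = √(p₀(1-p₀)/n) = √(0.77×0.23/524) = 0.018384
z-statistic: z = (p̂ - p₀)/SE = (0.745 - 0.77)/0.018384 = -1.3599
Critical value: z_0.025 = ±1.960
p-value = 0.1739
Decision: fail to reject H₀ at α = 0.05

Answer: z = -1.3599, fail to reject H₀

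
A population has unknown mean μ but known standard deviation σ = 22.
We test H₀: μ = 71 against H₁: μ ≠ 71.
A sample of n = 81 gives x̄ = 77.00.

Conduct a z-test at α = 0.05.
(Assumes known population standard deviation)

Standard error: SE = σ/√n = 22/√81 = 2.4444
z-statistic: z = (x̄ - μ₀)/SE = (77.00 - 71)/2.4444 = 2.4546
Critical value: ±1.960
p-value = 0.0141
Decision: reject H₀

Answer: z = 2.4546, reject H₀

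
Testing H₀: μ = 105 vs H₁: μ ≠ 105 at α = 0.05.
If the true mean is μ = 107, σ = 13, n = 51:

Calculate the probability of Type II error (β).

SE = σ/√n = 13/√51 = 1.8204
Critical values: μ₀ ± z_0.025×SE = 105 ± 1.960×1.8204
Acceptance region: (101.4320, 108.5680)
Under H₁ (μ = 107): z_high = (108.5680 - 107)/1.8204 = 0.8613, z_low = (101.4320 - 107)/1.8204 = -3.0587
β = P(not reject | H₁) = Φ(0.8613) - Φ(-3.0587) ≈ 0.8044

Answer: β ≈ 0.8044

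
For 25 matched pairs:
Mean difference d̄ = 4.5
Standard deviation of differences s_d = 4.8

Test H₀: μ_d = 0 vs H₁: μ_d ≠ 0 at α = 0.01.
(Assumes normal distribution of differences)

df = n - 1 = 24
SE = s_d/√n = 4.8/√25 = 0.9600
t = d̄/SE = 4.5/0.9600 = 4.6875
Critical value: t_{0.005,24} = ±2.797
p-value ≈ 0.0001
Decision: reject H₀

Answer: t = 4.6875, reject H₀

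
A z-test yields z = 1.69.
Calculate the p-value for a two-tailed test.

For z = 1.69:
p = 2×P(Z > |1.69|) = 2×(1 - Φ(1.69)) = 0.0910

Answer: p-value ≈ 0.0910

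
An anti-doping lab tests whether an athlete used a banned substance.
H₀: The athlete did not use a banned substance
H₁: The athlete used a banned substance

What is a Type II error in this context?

A Type I error (probability α) occurs when we reject a true H₀.
A Type II error (probability β) occurs when we fail to reject a false H₀.

Answer: Failing to detect doping in an athlete who used a banned substance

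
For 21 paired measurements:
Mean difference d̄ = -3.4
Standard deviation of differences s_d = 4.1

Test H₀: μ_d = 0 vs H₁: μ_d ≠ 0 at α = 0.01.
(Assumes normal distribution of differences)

Answer: t = -3.8002, reject H₀

Derivation:
df = n - 1 = 20
SE = s_d/√n = 4.1/√21 = 0.8947
t = d̄/SE = -3.4/0.8947 = -3.8002
Critical value: t_{0.005,20} = ±2.845
p-value ≈ 0.0011
Decision: reject H₀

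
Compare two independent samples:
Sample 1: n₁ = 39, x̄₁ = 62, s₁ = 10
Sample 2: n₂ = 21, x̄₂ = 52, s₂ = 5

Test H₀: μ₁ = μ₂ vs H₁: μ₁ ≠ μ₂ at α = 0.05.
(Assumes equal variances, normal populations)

Pooled variance: s²_p = [38×10² + 20×5²]/(58) = 74.1379
s_p = 8.6103
SE = s_p×√(1/n₁ + 1/n₂) = 8.6103×√(1/39 + 1/21) = 2.3305
t = (x̄₁ - x̄₂)/SE = (62 - 52)/2.3305 = 4.2909
df = 58, t-critical = ±2.002
Decision: reject H₀

Answer: t = 4.2909, reject H₀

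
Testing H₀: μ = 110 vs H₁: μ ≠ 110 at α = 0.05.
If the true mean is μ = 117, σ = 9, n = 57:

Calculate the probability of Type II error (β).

Answer: β ≈ 0.0000

Derivation:
SE = σ/√n = 9/√57 = 1.1921
Critical values: μ₀ ± z_0.025×SE = 110 ± 1.960×1.1921
Acceptance region: (107.6635, 112.3365)
Under H₁ (μ = 117): z_high = (112.3365 - 117)/1.1921 = -3.9120, z_low = (107.6635 - 117)/1.1921 = -7.8320
β = P(not reject | H₁) = Φ(-3.9120) - Φ(-7.8320) ≈ 0.0000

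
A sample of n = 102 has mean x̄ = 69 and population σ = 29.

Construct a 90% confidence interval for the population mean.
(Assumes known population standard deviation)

Answer: (64.2765, 73.7235)

Derivation:
Confidence level: 90%, α = 0.1
z_0.05 = 1.645
SE = σ/√n = 29/√102 = 2.8714
Margin of error = 1.645 × 2.8714 = 4.7235
CI: x̄ ± margin = 69 ± 4.7235
CI: (64.2765, 73.7235)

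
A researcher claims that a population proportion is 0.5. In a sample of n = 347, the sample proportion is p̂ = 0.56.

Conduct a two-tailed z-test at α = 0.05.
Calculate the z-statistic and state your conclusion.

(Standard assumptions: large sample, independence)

Answer: z = 2.2354, reject H₀

Derivation:
H₀: p = 0.5, H₁: p ≠ 0.5
Standard error: SE = √(p₀(1-p₀)/n) = √(0.5×0.5/347) = 0.026841
z-statistic: z = (p̂ - p₀)/SE = (0.56 - 0.5)/0.026841 = 2.2354
Critical value: z_0.025 = ±1.960
p-value = 0.0254
Decision: reject H₀ at α = 0.05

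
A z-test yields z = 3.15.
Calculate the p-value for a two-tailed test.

Answer: p-value ≈ 0.0016

Derivation:
For z = 3.15:
p = 2×P(Z > |3.15|) = 2×(1 - Φ(3.15)) = 0.0016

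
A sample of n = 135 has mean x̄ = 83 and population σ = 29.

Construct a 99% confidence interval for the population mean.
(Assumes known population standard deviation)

Confidence level: 99%, α = 0.01
z_0.005 = 2.576
SE = σ/√n = 29/√135 = 2.4959
Margin of error = 2.576 × 2.4959 = 6.4294
CI: x̄ ± margin = 83 ± 6.4294
CI: (76.5706, 89.4294)

Answer: (76.5706, 89.4294)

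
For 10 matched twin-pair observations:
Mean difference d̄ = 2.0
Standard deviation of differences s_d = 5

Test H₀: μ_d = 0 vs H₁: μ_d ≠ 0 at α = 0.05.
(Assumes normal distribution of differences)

df = n - 1 = 9
SE = s_d/√n = 5/√10 = 1.5811
t = d̄/SE = 2.0/1.5811 = 1.2649
Critical value: t_{0.025,9} = ±2.262
p-value ≈ 0.2377
Decision: fail to reject H₀

Answer: t = 1.2649, fail to reject H₀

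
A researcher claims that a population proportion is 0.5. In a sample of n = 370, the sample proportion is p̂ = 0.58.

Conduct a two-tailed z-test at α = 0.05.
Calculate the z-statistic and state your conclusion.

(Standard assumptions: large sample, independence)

H₀: p = 0.5, H₁: p ≠ 0.5
Standard error: SE = √(p₀(1-p₀)/n) = √(0.5×0.5/370) = 0.025994
z-statistic: z = (p̂ - p₀)/SE = (0.58 - 0.5)/0.025994 = 3.0776
Critical value: z_0.025 = ±1.960
p-value = 0.0021
Decision: reject H₀ at α = 0.05

Answer: z = 3.0776, reject H₀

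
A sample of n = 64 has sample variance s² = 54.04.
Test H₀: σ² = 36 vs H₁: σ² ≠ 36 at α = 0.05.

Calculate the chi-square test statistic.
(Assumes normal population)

Answer: χ² = 94.5700, reject H₀

Derivation:
df = n - 1 = 63
χ² = (n-1)s²/σ₀² = 63×54.04/36 = 94.5700
Critical values: χ²_{0.975,63} = 42.950, χ²_{0.025,63} = 86.830
Rejection region: χ² < 42.950 or χ² > 86.830
Decision: reject H₀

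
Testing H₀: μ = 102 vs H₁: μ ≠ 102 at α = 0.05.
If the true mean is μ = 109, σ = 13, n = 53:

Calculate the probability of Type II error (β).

Answer: β ≈ 0.0250

Derivation:
SE = σ/√n = 13/√53 = 1.7857
Critical values: μ₀ ± z_0.025×SE = 102 ± 1.960×1.7857
Acceptance region: (98.5000, 105.5000)
Under H₁ (μ = 109): z_high = (105.5000 - 109)/1.7857 = -1.9600, z_low = (98.5000 - 109)/1.7857 = -5.8800
β = P(not reject | H₁) = Φ(-1.9600) - Φ(-5.8800) ≈ 0.0250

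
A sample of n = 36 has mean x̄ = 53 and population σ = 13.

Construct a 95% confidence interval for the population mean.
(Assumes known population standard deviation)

Answer: (48.7533, 57.2467)

Derivation:
Confidence level: 95%, α = 0.05
z_0.025 = 1.960
SE = σ/√n = 13/√36 = 2.1667
Margin of error = 1.960 × 2.1667 = 4.2467
CI: x̄ ± margin = 53 ± 4.2467
CI: (48.7533, 57.2467)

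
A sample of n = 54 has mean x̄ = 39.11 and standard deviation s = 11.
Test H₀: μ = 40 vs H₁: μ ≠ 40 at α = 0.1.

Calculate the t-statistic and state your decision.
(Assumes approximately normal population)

df = n - 1 = 53
SE = s/√n = 11/√54 = 1.4969
t = (x̄ - μ₀)/SE = (39.11 - 40)/1.4969 = -0.5946
Critical value: t_{0.05,53} = ±1.674
p-value ≈ 0.5546
Decision: fail to reject H₀

Answer: t = -0.5946, fail to reject H₀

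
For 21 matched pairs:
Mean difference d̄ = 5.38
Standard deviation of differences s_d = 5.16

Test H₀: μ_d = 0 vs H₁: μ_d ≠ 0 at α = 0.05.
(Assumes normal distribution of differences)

df = n - 1 = 20
SE = s_d/√n = 5.16/√21 = 1.1260
t = d̄/SE = 5.38/1.1260 = 4.7780
Critical value: t_{0.025,20} = ±2.086
p-value ≈ 0.0001
Decision: reject H₀

Answer: t = 4.7780, reject H₀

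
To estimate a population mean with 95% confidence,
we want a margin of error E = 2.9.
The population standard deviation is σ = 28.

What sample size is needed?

z_0.025 = 1.960
n = (z×σ/E)² = (1.960×28/2.9)²
n = 358.1230
Round up: n = 359

Answer: n = 359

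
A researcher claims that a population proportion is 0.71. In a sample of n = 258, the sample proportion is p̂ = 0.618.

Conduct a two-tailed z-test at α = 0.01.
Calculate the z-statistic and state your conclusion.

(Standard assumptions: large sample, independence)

Answer: z = -3.2566, reject H₀

Derivation:
H₀: p = 0.71, H₁: p ≠ 0.71
Standard error: SE = √(p₀(1-p₀)/n) = √(0.71×0.29/258) = 0.028250
z-statistic: z = (p̂ - p₀)/SE = (0.618 - 0.71)/0.028250 = -3.2566
Critical value: z_0.005 = ±2.576
p-value = 0.0011
Decision: reject H₀ at α = 0.01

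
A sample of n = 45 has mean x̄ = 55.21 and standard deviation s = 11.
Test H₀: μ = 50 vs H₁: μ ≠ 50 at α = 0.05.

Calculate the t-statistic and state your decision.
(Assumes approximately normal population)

df = n - 1 = 44
SE = s/√n = 11/√45 = 1.6398
t = (x̄ - μ₀)/SE = (55.21 - 50)/1.6398 = 3.1772
Critical value: t_{0.025,44} = ±2.015
p-value ≈ 0.0027
Decision: reject H₀

Answer: t = 3.1772, reject H₀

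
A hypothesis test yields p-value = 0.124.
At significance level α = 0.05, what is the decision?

Answer: fail to reject H₀

Derivation:
Compare p-value to α:
0.124 ≥ 0.05
Decision: fail to reject H₀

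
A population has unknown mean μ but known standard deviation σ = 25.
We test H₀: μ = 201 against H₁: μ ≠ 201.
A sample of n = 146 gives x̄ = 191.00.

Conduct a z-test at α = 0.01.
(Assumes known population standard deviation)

Standard error: SE = σ/√n = 25/√146 = 2.0690
z-statistic: z = (x̄ - μ₀)/SE = (191.00 - 201)/2.0690 = -4.8333
Critical value: ±2.576
p-value < 0.0001
Decision: reject H₀

Answer: z = -4.8333, reject H₀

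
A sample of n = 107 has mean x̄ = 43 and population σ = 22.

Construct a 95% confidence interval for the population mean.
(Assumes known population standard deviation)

Confidence level: 95%, α = 0.05
z_0.025 = 1.960
SE = σ/√n = 22/√107 = 2.1268
Margin of error = 1.960 × 2.1268 = 4.1685
CI: x̄ ± margin = 43 ± 4.1685
CI: (38.8315, 47.1685)

Answer: (38.8315, 47.1685)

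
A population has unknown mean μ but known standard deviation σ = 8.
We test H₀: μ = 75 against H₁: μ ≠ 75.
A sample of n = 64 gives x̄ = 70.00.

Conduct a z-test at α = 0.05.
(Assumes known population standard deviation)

Answer: z = -5.0000, reject H₀

Derivation:
Standard error: SE = σ/√n = 8/√64 = 1.0000
z-statistic: z = (x̄ - μ₀)/SE = (70.00 - 75)/1.0000 = -5.0000
Critical value: ±1.960
p-value < 0.0001
Decision: reject H₀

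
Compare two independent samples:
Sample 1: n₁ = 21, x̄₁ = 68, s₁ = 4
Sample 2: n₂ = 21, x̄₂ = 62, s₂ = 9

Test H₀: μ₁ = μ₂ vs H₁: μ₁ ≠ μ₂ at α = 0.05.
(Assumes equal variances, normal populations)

Pooled variance: s²_p = [20×4² + 20×9²]/(40) = 48.5000
s_p = 6.9642
SE = s_p×√(1/n₁ + 1/n₂) = 6.9642×√(1/21 + 1/21) = 2.1492
t = (x̄₁ - x̄₂)/SE = (68 - 62)/2.1492 = 2.7917
df = 40, t-critical = ±2.021
Decision: reject H₀

Answer: t = 2.7917, reject H₀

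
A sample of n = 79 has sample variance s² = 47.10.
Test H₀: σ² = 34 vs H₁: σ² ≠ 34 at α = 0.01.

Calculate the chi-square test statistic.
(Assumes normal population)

Answer: χ² = 108.0529, fail to reject H₀

Derivation:
df = n - 1 = 78
χ² = (n-1)s²/σ₀² = 78×47.10/34 = 108.0529
Critical values: χ²_{0.995,78} = 49.582, χ²_{0.005,78} = 113.911
Rejection region: χ² < 49.582 or χ² > 113.911
Decision: fail to reject H₀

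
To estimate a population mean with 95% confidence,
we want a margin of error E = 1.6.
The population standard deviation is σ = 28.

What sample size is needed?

Answer: n = 1177

Derivation:
z_0.025 = 1.960
n = (z×σ/E)² = (1.960×28/1.6)²
n = 1176.4900
Round up: n = 1177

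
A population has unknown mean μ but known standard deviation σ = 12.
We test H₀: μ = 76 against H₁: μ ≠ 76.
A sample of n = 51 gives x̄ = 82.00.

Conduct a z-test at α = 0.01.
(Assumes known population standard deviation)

Answer: z = 3.5708, reject H₀

Derivation:
Standard error: SE = σ/√n = 12/√51 = 1.6803
z-statistic: z = (x̄ - μ₀)/SE = (82.00 - 76)/1.6803 = 3.5708
Critical value: ±2.576
p-value = 0.0004
Decision: reject H₀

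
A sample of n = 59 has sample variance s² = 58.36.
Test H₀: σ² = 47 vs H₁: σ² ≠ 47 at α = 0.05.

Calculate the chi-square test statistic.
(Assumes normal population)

Answer: χ² = 72.0187, fail to reject H₀

Derivation:
df = n - 1 = 58
χ² = (n-1)s²/σ₀² = 58×58.36/47 = 72.0187
Critical values: χ²_{0.975,58} = 38.844, χ²_{0.025,58} = 80.936
Rejection region: χ² < 38.844 or χ² > 80.936
Decision: fail to reject H₀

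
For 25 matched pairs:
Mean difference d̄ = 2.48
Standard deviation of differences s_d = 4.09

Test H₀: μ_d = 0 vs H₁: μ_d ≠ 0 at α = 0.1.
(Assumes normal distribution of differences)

Answer: t = 3.0318, reject H₀

Derivation:
df = n - 1 = 24
SE = s_d/√n = 4.09/√25 = 0.8180
t = d̄/SE = 2.48/0.8180 = 3.0318
Critical value: t_{0.05,24} = ±1.711
p-value ≈ 0.0058
Decision: reject H₀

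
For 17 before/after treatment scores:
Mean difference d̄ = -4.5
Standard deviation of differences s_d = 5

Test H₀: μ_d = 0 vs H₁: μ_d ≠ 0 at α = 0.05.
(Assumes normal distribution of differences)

Answer: t = -3.7107, reject H₀

Derivation:
df = n - 1 = 16
SE = s_d/√n = 5/√17 = 1.2127
t = d̄/SE = -4.5/1.2127 = -3.7107
Critical value: t_{0.025,16} = ±2.120
p-value ≈ 0.0019
Decision: reject H₀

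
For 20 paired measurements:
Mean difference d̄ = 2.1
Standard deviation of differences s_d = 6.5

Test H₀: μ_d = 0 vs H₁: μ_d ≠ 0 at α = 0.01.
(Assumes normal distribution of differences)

Answer: t = 1.4449, fail to reject H₀

Derivation:
df = n - 1 = 19
SE = s_d/√n = 6.5/√20 = 1.4534
t = d̄/SE = 2.1/1.4534 = 1.4449
Critical value: t_{0.005,19} = ±2.861
p-value ≈ 0.1648
Decision: fail to reject H₀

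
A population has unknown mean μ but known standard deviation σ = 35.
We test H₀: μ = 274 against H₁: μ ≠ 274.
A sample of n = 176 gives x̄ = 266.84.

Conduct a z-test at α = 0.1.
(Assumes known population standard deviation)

Answer: z = -2.7140, reject H₀

Derivation:
Standard error: SE = σ/√n = 35/√176 = 2.6382
z-statistic: z = (x̄ - μ₀)/SE = (266.84 - 274)/2.6382 = -2.7140
Critical value: ±1.645
p-value = 0.0066
Decision: reject H₀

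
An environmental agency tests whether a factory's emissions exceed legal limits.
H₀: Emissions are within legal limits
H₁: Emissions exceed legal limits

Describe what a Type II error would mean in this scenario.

Answer: Failing to cite a factory whose emissions actually exceed the limit

Derivation:
Type I error: rejecting H₀ when it is actually true (false positive).
Type II error: failing to reject H₀ when H₁ is actually true (false negative).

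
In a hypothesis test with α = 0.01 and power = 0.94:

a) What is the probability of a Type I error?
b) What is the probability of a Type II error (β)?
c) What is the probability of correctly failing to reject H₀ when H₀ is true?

a) Type I error probability = α = 0.01
b) Power = P(reject H₀ | H₁ true) = 1 - β = 0.94, so Type II error probability = β = 1 - Power = 0.06
c) P(fail to reject H₀ | H₀ true) = 1 - α = 0.99

Answer: a) 0.01, b) 0.06, c) 0.99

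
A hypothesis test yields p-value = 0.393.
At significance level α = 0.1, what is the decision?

Compare p-value to α:
0.393 ≥ 0.1
Decision: fail to reject H₀

Answer: fail to reject H₀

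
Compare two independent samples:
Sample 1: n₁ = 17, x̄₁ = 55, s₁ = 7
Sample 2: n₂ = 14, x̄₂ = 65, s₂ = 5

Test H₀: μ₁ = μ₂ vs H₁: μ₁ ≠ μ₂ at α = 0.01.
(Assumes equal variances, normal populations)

Answer: t = -4.4807, reject H₀

Derivation:
Pooled variance: s²_p = [16×7² + 13×5²]/(29) = 38.2414
s_p = 6.1840
SE = s_p×√(1/n₁ + 1/n₂) = 6.1840×√(1/17 + 1/14) = 2.2318
t = (x̄₁ - x̄₂)/SE = (55 - 65)/2.2318 = -4.4807
df = 29, t-critical = ±2.756
Decision: reject H₀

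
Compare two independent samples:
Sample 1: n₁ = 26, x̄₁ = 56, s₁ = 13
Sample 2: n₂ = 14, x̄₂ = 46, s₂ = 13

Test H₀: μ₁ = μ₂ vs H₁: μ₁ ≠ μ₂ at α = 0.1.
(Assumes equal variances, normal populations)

Pooled variance: s²_p = [25×13² + 13×13²]/(38) = 169.0000
s_p = 13.0000
SE = s_p×√(1/n₁ + 1/n₂) = 13.0000×√(1/26 + 1/14) = 4.3095
t = (x̄₁ - x̄₂)/SE = (56 - 46)/4.3095 = 2.3205
df = 38, t-critical = ±1.686
Decision: reject H₀

Answer: t = 2.3205, reject H₀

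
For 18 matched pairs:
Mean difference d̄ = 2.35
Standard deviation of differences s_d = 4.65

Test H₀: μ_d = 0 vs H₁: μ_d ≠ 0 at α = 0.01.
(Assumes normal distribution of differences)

df = n - 1 = 17
SE = s_d/√n = 4.65/√18 = 1.0960
t = d̄/SE = 2.35/1.0960 = 2.1442
Critical value: t_{0.005,17} = ±2.898
p-value ≈ 0.0468
Decision: fail to reject H₀

Answer: t = 2.1442, fail to reject H₀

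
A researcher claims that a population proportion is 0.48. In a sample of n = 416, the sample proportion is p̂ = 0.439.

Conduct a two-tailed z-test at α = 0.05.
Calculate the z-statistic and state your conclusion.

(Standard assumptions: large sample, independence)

H₀: p = 0.48, H₁: p ≠ 0.48
Standard error: SE = √(p₀(1-p₀)/n) = √(0.48×0.52/416) = 0.024495
z-statistic: z = (p̂ - p₀)/SE = (0.439 - 0.48)/0.024495 = -1.6738
Critical value: z_0.025 = ±1.960
p-value = 0.0942
Decision: fail to reject H₀ at α = 0.05

Answer: z = -1.6738, fail to reject H₀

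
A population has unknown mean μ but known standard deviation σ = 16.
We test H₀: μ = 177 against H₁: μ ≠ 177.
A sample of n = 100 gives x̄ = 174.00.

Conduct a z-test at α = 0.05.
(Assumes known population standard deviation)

Standard error: SE = σ/√n = 16/√100 = 1.6000
z-statistic: z = (x̄ - μ₀)/SE = (174.00 - 177)/1.6000 = -1.8750
Critical value: ±1.960
p-value = 0.0608
Decision: fail to reject H₀

Answer: z = -1.8750, fail to reject H₀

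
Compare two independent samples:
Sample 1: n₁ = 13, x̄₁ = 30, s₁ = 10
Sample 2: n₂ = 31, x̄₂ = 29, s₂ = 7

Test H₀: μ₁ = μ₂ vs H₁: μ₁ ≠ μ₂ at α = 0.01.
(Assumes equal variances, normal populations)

Answer: t = 0.3796, fail to reject H₀

Derivation:
Pooled variance: s²_p = [12×10² + 30×7²]/(42) = 63.5714
s_p = 7.9732
SE = s_p×√(1/n₁ + 1/n₂) = 7.9732×√(1/13 + 1/31) = 2.6346
t = (x̄₁ - x̄₂)/SE = (30 - 29)/2.6346 = 0.3796
df = 42, t-critical = ±2.698
Decision: fail to reject H₀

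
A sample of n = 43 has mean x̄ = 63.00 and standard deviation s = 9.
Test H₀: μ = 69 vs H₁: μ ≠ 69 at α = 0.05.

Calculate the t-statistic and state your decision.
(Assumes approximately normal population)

Answer: t = -4.3716, reject H₀

Derivation:
df = n - 1 = 42
SE = s/√n = 9/√43 = 1.3725
t = (x̄ - μ₀)/SE = (63.00 - 69)/1.3725 = -4.3716
Critical value: t_{0.025,42} = ±2.018
p-value ≈ 0.0001
Decision: reject H₀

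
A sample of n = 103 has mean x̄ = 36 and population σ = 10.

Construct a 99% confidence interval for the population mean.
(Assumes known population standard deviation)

Confidence level: 99%, α = 0.01
z_0.005 = 2.576
SE = σ/√n = 10/√103 = 0.9853
Margin of error = 2.576 × 0.9853 = 2.5381
CI: x̄ ± margin = 36 ± 2.5381
CI: (33.4619, 38.5381)

Answer: (33.4619, 38.5381)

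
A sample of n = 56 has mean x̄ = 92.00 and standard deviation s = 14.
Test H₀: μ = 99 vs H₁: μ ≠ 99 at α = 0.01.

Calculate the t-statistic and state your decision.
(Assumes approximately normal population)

df = n - 1 = 55
SE = s/√n = 14/√56 = 1.8708
t = (x̄ - μ₀)/SE = (92.00 - 99)/1.8708 = -3.7417
Critical value: t_{0.005,55} = ±2.668
p-value ≈ 0.0004
Decision: reject H₀

Answer: t = -3.7417, reject H₀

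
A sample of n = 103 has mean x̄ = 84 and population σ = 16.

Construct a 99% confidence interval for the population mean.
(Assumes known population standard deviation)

Answer: (79.9389, 88.0611)

Derivation:
Confidence level: 99%, α = 0.01
z_0.005 = 2.576
SE = σ/√n = 16/√103 = 1.5765
Margin of error = 2.576 × 1.5765 = 4.0611
CI: x̄ ± margin = 84 ± 4.0611
CI: (79.9389, 88.0611)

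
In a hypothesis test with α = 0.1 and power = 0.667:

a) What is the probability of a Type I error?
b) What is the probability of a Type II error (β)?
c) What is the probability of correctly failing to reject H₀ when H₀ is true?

Answer: a) 0.1, b) 0.333, c) 0.9

Derivation:
a) Type I error probability = α = 0.1
b) Power = P(reject H₀ | H₁ true) = 1 - β = 0.667, so Type II error probability = β = 1 - Power = 0.333
c) P(fail to reject H₀ | H₀ true) = 1 - α = 0.9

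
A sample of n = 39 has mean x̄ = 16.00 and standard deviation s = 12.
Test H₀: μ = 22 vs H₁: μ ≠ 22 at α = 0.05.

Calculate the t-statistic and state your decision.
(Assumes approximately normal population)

df = n - 1 = 38
SE = s/√n = 12/√39 = 1.9215
t = (x̄ - μ₀)/SE = (16.00 - 22)/1.9215 = -3.1226
Critical value: t_{0.025,38} = ±2.024
p-value ≈ 0.0034
Decision: reject H₀

Answer: t = -3.1226, reject H₀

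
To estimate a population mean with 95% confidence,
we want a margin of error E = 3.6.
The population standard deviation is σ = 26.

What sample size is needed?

Answer: n = 201

Derivation:
z_0.025 = 1.960
n = (z×σ/E)² = (1.960×26/3.6)²
n = 200.3798
Round up: n = 201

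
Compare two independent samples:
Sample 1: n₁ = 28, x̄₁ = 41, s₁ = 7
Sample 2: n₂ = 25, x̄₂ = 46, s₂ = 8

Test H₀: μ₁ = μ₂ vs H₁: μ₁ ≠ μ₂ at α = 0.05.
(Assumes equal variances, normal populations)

Pooled variance: s²_p = [27×7² + 24×8²]/(51) = 56.0588
s_p = 7.4872
SE = s_p×√(1/n₁ + 1/n₂) = 7.4872×√(1/28 + 1/25) = 2.0602
t = (x̄₁ - x̄₂)/SE = (41 - 46)/2.0602 = -2.4269
df = 51, t-critical = ±2.008
Decision: reject H₀

Answer: t = -2.4269, reject H₀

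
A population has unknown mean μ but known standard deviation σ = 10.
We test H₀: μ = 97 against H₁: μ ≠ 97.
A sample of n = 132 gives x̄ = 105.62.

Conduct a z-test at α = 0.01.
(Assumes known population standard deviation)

Standard error: SE = σ/√n = 10/√132 = 0.8704
z-statistic: z = (x̄ - μ₀)/SE = (105.62 - 97)/0.8704 = 9.9035
Critical value: ±2.576
p-value < 0.0001
Decision: reject H₀

Answer: z = 9.9035, reject H₀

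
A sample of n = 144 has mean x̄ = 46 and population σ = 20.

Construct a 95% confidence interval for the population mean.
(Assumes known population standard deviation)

Answer: (42.7333, 49.2667)

Derivation:
Confidence level: 95%, α = 0.05
z_0.025 = 1.960
SE = σ/√n = 20/√144 = 1.6667
Margin of error = 1.960 × 1.6667 = 3.2667
CI: x̄ ± margin = 46 ± 3.2667
CI: (42.7333, 49.2667)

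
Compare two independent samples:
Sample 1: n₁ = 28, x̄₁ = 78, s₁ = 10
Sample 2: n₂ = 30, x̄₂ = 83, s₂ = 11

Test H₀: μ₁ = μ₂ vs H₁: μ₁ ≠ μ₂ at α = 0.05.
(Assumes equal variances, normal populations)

Answer: t = -1.8071, fail to reject H₀

Derivation:
Pooled variance: s²_p = [27×10² + 29×11²]/(56) = 110.8750
s_p = 10.5297
SE = s_p×√(1/n₁ + 1/n₂) = 10.5297×√(1/28 + 1/30) = 2.7669
t = (x̄₁ - x̄₂)/SE = (78 - 83)/2.7669 = -1.8071
df = 56, t-critical = ±2.003
Decision: fail to reject H₀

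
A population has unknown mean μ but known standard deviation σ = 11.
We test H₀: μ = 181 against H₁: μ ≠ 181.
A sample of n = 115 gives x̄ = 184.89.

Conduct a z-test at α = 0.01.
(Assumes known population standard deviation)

Answer: z = 3.7922, reject H₀

Derivation:
Standard error: SE = σ/√n = 11/√115 = 1.0258
z-statistic: z = (x̄ - μ₀)/SE = (184.89 - 181)/1.0258 = 3.7922
Critical value: ±2.576
p-value = 0.0001
Decision: reject H₀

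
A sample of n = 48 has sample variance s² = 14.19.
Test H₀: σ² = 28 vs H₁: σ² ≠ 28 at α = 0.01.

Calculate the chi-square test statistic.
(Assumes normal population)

Answer: χ² = 23.8189, reject H₀

Derivation:
df = n - 1 = 47
χ² = (n-1)s²/σ₀² = 47×14.19/28 = 23.8189
Critical values: χ²_{0.995,47} = 25.775, χ²_{0.005,47} = 75.704
Rejection region: χ² < 25.775 or χ² > 75.704
Decision: reject H₀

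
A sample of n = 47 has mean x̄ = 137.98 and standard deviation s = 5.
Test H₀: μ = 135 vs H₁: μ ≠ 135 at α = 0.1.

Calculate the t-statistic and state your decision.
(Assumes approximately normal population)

df = n - 1 = 46
SE = s/√n = 5/√47 = 0.7293
t = (x̄ - μ₀)/SE = (137.98 - 135)/0.7293 = 4.0861
Critical value: t_{0.05,46} = ±1.679
p-value ≈ 0.0002
Decision: reject H₀

Answer: t = 4.0861, reject H₀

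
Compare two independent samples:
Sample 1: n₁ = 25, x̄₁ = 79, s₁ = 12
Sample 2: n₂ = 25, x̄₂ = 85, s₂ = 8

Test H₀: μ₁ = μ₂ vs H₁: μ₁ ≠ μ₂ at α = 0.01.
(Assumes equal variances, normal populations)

Pooled variance: s²_p = [24×12² + 24×8²]/(48) = 104.0000
s_p = 10.1980
SE = s_p×√(1/n₁ + 1/n₂) = 10.1980×√(1/25 + 1/25) = 2.8844
t = (x̄₁ - x̄₂)/SE = (79 - 85)/2.8844 = -2.0802
df = 48, t-critical = ±2.682
Decision: fail to reject H₀

Answer: t = -2.0802, fail to reject H₀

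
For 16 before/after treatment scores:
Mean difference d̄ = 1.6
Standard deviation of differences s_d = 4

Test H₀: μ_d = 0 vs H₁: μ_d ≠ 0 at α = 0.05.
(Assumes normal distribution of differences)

Answer: t = 1.6000, fail to reject H₀

Derivation:
df = n - 1 = 15
SE = s_d/√n = 4/√16 = 1.0000
t = d̄/SE = 1.6/1.0000 = 1.6000
Critical value: t_{0.025,15} = ±2.131
p-value ≈ 0.1304
Decision: fail to reject H₀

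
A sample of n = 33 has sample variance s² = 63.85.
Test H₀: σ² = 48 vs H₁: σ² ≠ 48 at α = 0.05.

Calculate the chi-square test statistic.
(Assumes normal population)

df = n - 1 = 32
χ² = (n-1)s²/σ₀² = 32×63.85/48 = 42.5667
Critical values: χ²_{0.975,32} = 18.291, χ²_{0.025,32} = 49.480
Rejection region: χ² < 18.291 or χ² > 49.480
Decision: fail to reject H₀

Answer: χ² = 42.5667, fail to reject H₀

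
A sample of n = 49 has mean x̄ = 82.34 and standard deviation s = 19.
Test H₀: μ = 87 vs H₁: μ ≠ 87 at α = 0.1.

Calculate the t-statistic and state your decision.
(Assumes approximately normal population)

Answer: t = -1.7168, reject H₀

Derivation:
df = n - 1 = 48
SE = s/√n = 19/√49 = 2.7143
t = (x̄ - μ₀)/SE = (82.34 - 87)/2.7143 = -1.7168
Critical value: t_{0.05,48} = ±1.677
p-value ≈ 0.0925
Decision: reject H₀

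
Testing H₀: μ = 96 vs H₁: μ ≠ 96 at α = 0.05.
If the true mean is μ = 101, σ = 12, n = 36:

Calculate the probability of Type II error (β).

SE = σ/√n = 12/√36 = 2.0000
Critical values: μ₀ ± z_0.025×SE = 96 ± 1.960×2.0000
Acceptance region: (92.0800, 99.9200)
Under H₁ (μ = 101): z_high = (99.9200 - 101)/2.0000 = -0.5400, z_low = (92.0800 - 101)/2.0000 = -4.4600
β = P(not reject | H₁) = Φ(-0.5400) - Φ(-4.4600) ≈ 0.2946

Answer: β ≈ 0.2946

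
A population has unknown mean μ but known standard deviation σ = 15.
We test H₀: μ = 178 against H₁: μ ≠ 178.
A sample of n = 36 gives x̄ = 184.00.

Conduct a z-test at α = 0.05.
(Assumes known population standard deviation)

Answer: z = 2.4000, reject H₀

Derivation:
Standard error: SE = σ/√n = 15/√36 = 2.5000
z-statistic: z = (x̄ - μ₀)/SE = (184.00 - 178)/2.5000 = 2.4000
Critical value: ±1.960
p-value = 0.0164
Decision: reject H₀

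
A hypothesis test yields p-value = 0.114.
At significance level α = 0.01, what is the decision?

Compare p-value to α:
0.114 ≥ 0.01
Decision: fail to reject H₀

Answer: fail to reject H₀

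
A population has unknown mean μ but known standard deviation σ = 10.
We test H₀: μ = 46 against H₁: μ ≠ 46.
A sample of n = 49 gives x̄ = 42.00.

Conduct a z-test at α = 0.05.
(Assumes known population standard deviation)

Standard error: SE = σ/√n = 10/√49 = 1.4286
z-statistic: z = (x̄ - μ₀)/SE = (42.00 - 46)/1.4286 = -2.7999
Critical value: ±1.960
p-value = 0.0051
Decision: reject H₀

Answer: z = -2.7999, reject H₀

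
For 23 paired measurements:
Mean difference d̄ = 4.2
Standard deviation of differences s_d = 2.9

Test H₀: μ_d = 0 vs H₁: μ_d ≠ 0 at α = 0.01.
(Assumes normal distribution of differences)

Answer: t = 6.9456, reject H₀

Derivation:
df = n - 1 = 22
SE = s_d/√n = 2.9/√23 = 0.6047
t = d̄/SE = 4.2/0.6047 = 6.9456
Critical value: t_{0.005,22} = ±2.819
p-value < 0.0001
Decision: reject H₀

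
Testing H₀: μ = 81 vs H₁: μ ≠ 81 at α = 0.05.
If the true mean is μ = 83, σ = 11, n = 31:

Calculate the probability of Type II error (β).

Answer: β ≈ 0.8269

Derivation:
SE = σ/√n = 11/√31 = 1.9757
Critical values: μ₀ ± z_0.025×SE = 81 ± 1.960×1.9757
Acceptance region: (77.1276, 84.8724)
Under H₁ (μ = 83): z_high = (84.8724 - 83)/1.9757 = 0.9477, z_low = (77.1276 - 83)/1.9757 = -2.9723
β = P(not reject | H₁) = Φ(0.9477) - Φ(-2.9723) ≈ 0.8269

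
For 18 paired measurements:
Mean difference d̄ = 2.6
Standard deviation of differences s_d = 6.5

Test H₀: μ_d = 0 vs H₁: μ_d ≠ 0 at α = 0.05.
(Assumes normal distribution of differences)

Answer: t = 1.6970, fail to reject H₀

Derivation:
df = n - 1 = 17
SE = s_d/√n = 6.5/√18 = 1.5321
t = d̄/SE = 2.6/1.5321 = 1.6970
Critical value: t_{0.025,17} = ±2.110
p-value ≈ 0.1079
Decision: fail to reject H₀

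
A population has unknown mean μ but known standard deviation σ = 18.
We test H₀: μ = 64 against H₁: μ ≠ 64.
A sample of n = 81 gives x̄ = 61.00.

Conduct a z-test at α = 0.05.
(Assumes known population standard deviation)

Answer: z = -1.5000, fail to reject H₀

Derivation:
Standard error: SE = σ/√n = 18/√81 = 2.0000
z-statistic: z = (x̄ - μ₀)/SE = (61.00 - 64)/2.0000 = -1.5000
Critical value: ±1.960
p-value = 0.1336
Decision: fail to reject H₀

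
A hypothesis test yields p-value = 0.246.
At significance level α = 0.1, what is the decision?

Answer: fail to reject H₀

Derivation:
Compare p-value to α:
0.246 ≥ 0.1
Decision: fail to reject H₀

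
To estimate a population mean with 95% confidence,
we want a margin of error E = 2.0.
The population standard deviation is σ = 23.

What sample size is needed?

z_0.025 = 1.960
n = (z×σ/E)² = (1.960×23/2.0)²
n = 508.0516
Round up: n = 509

Answer: n = 509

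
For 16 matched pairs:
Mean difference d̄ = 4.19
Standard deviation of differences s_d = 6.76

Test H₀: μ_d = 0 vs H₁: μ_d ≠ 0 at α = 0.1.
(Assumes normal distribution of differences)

df = n - 1 = 15
SE = s_d/√n = 6.76/√16 = 1.6900
t = d̄/SE = 4.19/1.6900 = 2.4793
Critical value: t_{0.05,15} = ±1.753
p-value ≈ 0.0255
Decision: reject H₀

Answer: t = 2.4793, reject H₀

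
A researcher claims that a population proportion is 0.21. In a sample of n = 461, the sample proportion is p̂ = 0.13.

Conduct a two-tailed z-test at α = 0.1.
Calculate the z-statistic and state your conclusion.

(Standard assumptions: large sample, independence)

Answer: z = -4.2172, reject H₀

Derivation:
H₀: p = 0.21, H₁: p ≠ 0.21
Standard error: SE = √(p₀(1-p₀)/n) = √(0.21×0.79/461) = 0.018970
z-statistic: z = (p̂ - p₀)/SE = (0.13 - 0.21)/0.018970 = -4.2172
Critical value: z_0.05 = ±1.645
p-value < 0.0001
Decision: reject H₀ at α = 0.1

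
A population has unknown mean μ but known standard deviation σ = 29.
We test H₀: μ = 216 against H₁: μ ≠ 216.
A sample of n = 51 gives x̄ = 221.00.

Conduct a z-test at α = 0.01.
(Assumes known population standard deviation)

Standard error: SE = σ/√n = 29/√51 = 4.0608
z-statistic: z = (x̄ - μ₀)/SE = (221.00 - 216)/4.0608 = 1.2313
Critical value: ±2.576
p-value = 0.2182
Decision: fail to reject H₀

Answer: z = 1.2313, fail to reject H₀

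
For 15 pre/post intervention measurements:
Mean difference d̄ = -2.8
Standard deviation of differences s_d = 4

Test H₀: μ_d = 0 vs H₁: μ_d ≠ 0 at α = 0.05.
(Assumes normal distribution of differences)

df = n - 1 = 14
SE = s_d/√n = 4/√15 = 1.0328
t = d̄/SE = -2.8/1.0328 = -2.7111
Critical value: t_{0.025,14} = ±2.145
p-value ≈ 0.0169
Decision: reject H₀

Answer: t = -2.7111, reject H₀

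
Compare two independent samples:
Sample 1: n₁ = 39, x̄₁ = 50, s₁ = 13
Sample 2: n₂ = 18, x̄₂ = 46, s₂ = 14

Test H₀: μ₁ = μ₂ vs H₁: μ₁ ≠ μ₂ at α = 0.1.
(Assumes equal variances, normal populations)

Answer: t = 1.0541, fail to reject H₀

Derivation:
Pooled variance: s²_p = [38×13² + 17×14²]/(55) = 177.3455
s_p = 13.3171
SE = s_p×√(1/n₁ + 1/n₂) = 13.3171×√(1/39 + 1/18) = 3.7947
t = (x̄₁ - x̄₂)/SE = (50 - 46)/3.7947 = 1.0541
df = 55, t-critical = ±1.673
Decision: fail to reject H₀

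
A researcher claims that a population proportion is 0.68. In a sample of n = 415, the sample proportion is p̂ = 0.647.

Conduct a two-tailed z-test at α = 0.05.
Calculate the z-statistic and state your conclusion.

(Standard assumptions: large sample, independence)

Answer: z = -1.4412, fail to reject H₀

Derivation:
H₀: p = 0.68, H₁: p ≠ 0.68
Standard error: SE = √(p₀(1-p₀)/n) = √(0.68×0.32/415) = 0.022898
z-statistic: z = (p̂ - p₀)/SE = (0.647 - 0.68)/0.022898 = -1.4412
Critical value: z_0.025 = ±1.960
p-value = 0.1495
Decision: fail to reject H₀ at α = 0.05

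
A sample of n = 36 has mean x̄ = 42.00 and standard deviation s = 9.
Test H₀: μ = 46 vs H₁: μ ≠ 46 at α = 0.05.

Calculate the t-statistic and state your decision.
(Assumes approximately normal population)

df = n - 1 = 35
SE = s/√n = 9/√36 = 1.5000
t = (x̄ - μ₀)/SE = (42.00 - 46)/1.5000 = -2.6667
Critical value: t_{0.025,35} = ±2.030
p-value ≈ 0.0115
Decision: reject H₀

Answer: t = -2.6667, reject H₀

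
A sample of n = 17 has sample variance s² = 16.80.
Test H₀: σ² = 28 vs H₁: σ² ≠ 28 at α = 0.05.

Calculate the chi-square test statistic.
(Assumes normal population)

df = n - 1 = 16
χ² = (n-1)s²/σ₀² = 16×16.80/28 = 9.6000
Critical values: χ²_{0.975,16} = 6.908, χ²_{0.025,16} = 28.845
Rejection region: χ² < 6.908 or χ² > 28.845
Decision: fail to reject H₀

Answer: χ² = 9.6000, fail to reject H₀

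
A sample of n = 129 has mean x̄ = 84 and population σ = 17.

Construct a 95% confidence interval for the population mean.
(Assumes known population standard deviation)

Answer: (81.0663, 86.9337)

Derivation:
Confidence level: 95%, α = 0.05
z_0.025 = 1.960
SE = σ/√n = 17/√129 = 1.4968
Margin of error = 1.960 × 1.4968 = 2.9337
CI: x̄ ± margin = 84 ± 2.9337
CI: (81.0663, 86.9337)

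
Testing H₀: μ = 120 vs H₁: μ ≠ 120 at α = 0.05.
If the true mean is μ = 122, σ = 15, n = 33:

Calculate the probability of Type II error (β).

Answer: β ≈ 0.8806

Derivation:
SE = σ/√n = 15/√33 = 2.6112
Critical values: μ₀ ± z_0.025×SE = 120 ± 1.960×2.6112
Acceptance region: (114.8820, 125.1180)
Under H₁ (μ = 122): z_high = (125.1180 - 122)/2.6112 = 1.1941, z_low = (114.8820 - 122)/2.6112 = -2.7259
β = P(not reject | H₁) = Φ(1.1941) - Φ(-2.7259) ≈ 0.8806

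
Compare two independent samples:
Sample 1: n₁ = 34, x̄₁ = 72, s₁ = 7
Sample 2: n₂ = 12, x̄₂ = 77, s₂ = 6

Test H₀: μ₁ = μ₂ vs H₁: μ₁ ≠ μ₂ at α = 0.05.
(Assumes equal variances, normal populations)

Answer: t = -2.2015, reject H₀

Derivation:
Pooled variance: s²_p = [33×7² + 11×6²]/(44) = 45.7500
s_p = 6.7639
SE = s_p×√(1/n₁ + 1/n₂) = 6.7639×√(1/34 + 1/12) = 2.2712
t = (x̄₁ - x̄₂)/SE = (72 - 77)/2.2712 = -2.2015
df = 44, t-critical = ±2.015
Decision: reject H₀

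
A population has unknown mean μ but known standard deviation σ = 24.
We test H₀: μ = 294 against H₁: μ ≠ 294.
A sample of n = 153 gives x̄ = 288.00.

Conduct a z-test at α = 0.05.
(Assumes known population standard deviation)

Standard error: SE = σ/√n = 24/√153 = 1.9403
z-statistic: z = (x̄ - μ₀)/SE = (288.00 - 294)/1.9403 = -3.0923
Critical value: ±1.960
p-value = 0.0020
Decision: reject H₀

Answer: z = -3.0923, reject H₀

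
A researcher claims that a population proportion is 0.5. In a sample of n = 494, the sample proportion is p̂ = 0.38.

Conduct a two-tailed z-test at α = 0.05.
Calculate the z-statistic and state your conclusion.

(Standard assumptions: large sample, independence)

H₀: p = 0.5, H₁: p ≠ 0.5
Standard error: SE = √(p₀(1-p₀)/n) = √(0.5×0.5/494) = 0.022496
z-statistic: z = (p̂ - p₀)/SE = (0.38 - 0.5)/0.022496 = -5.3343
Critical value: z_0.025 = ±1.960
p-value < 0.0001
Decision: reject H₀ at α = 0.05

Answer: z = -5.3343, reject H₀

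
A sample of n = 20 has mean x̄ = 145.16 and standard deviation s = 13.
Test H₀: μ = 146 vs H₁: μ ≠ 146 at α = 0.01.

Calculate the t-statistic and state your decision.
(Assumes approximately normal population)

df = n - 1 = 19
SE = s/√n = 13/√20 = 2.9069
t = (x̄ - μ₀)/SE = (145.16 - 146)/2.9069 = -0.2890
Critical value: t_{0.005,19} = ±2.861
p-value ≈ 0.7757
Decision: fail to reject H₀

Answer: t = -0.2890, fail to reject H₀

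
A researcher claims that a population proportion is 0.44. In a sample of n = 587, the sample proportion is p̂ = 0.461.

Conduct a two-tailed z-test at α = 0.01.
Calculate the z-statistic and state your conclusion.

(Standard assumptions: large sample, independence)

Answer: z = 1.0250, fail to reject H₀

Derivation:
H₀: p = 0.44, H₁: p ≠ 0.44
Standard error: SE = √(p₀(1-p₀)/n) = √(0.44×0.56/587) = 0.020488
z-statistic: z = (p̂ - p₀)/SE = (0.461 - 0.44)/0.020488 = 1.0250
Critical value: z_0.005 = ±2.576
p-value = 0.3054
Decision: fail to reject H₀ at α = 0.01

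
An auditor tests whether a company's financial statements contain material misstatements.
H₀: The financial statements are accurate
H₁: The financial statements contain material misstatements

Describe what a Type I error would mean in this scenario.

Type I error: rejecting H₀ when it is actually true (false positive).
Type II error: failing to reject H₀ when H₁ is actually true (false negative).

Answer: Concluding the statements are misstated when they are actually accurate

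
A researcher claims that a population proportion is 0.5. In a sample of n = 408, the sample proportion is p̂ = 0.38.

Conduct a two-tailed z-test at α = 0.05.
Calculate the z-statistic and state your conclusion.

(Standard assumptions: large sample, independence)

Answer: z = -4.8477, reject H₀

Derivation:
H₀: p = 0.5, H₁: p ≠ 0.5
Standard error: SE = √(p₀(1-p₀)/n) = √(0.5×0.5/408) = 0.024754
z-statistic: z = (p̂ - p₀)/SE = (0.38 - 0.5)/0.024754 = -4.8477
Critical value: z_0.025 = ±1.960
p-value < 0.0001
Decision: reject H₀ at α = 0.05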